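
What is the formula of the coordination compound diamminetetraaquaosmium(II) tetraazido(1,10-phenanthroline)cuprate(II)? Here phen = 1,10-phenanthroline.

Cation [Os…]: ligand charges 0, Os(II) ⇒ ion charge 2+.
Anion [Cu…]: ligand charges -4, Cu(II) ⇒ ion charge 2−.
One 2+ cation balances one 2− anion.

[Os(H2O)4(NH3)2][Cu(N3)4(phen)]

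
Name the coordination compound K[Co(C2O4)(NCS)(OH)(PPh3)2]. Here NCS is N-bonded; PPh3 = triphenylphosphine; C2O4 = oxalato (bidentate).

potassium hydroxoisothiocyanatooxalatobis(triphenylphosphine)cobaltate(III)

The 1 potassium counter-ion carries a total charge of +1, so each complex ion is 1−.
Ligand charges: 1×isothiocyanato (-1 each), 2×triphenylphosphine (neutral), 1×oxalato (-2 each), 1×hydroxo (-1 each); total -4. So Co + (-4) = 1−, giving Co = +3.
Ligands are named alphabetically: hydroxo before isothiocyanato before oxalato before triphenylphosphine.
The complex ion is anionic, so cobalt takes the -ate form cobaltate(III).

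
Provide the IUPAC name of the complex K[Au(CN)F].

potassium cyanofluoroaurate(I)

The 1 potassium counter-ion carries a total charge of +1, so each complex ion is 1−.
Ligand charges: 1×cyano (-1 each), 1×fluoro (-1 each); total -2. So Au + (-2) = 1−, giving Au = +1.
Ligands are named alphabetically: cyano before fluoro.
The complex ion is anionic, so gold takes the -ate form aurate(I).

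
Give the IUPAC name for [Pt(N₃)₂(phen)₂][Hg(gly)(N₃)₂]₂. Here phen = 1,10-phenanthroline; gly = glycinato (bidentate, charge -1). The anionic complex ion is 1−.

diazidobis(1,10-phenanthroline)platinum(IV) diazido(glycinato)mercurate(II)

Both ions are complex: the cation is named first with the plain metal name, the anion second with the -ate form; each ion's ligands are alphabetised independently.
The complex anion is given as 1−; its ligand charges sum to -3, so Hg = +2.
With 2 anions per cation, the cation must be 2×1 = 2+.
Cation: ligand charges sum to -2; for the ion to be 2+, Pt = +4.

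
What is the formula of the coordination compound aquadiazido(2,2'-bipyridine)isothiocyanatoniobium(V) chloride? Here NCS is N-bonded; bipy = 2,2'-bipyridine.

[Nb(bipy)(H2O)(N3)2(NCS)]Cl2

Ligands: 1 aqua (H2O, neutral), 2 azido (N3, -1), 1 isothiocyanato (NCS, -1), 1 2,2'-bipyridine (bipy, neutral). Ligand charge sum = -3.
Charge balance with chloride (-1) requires 1 complex ion per 2 chloride.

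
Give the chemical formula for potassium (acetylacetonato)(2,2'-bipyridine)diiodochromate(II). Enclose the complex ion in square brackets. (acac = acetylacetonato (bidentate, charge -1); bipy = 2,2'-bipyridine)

K[Cr(acac)(bipy)I2]

Ligands: 1 acetylacetonato (acac, -1), 1 2,2'-bipyridine (bipy, neutral), 2 iodo (I, -1). Ligand charge sum = -3.
With Cr in oxidation state +2, the complex ion is [Cr...]^1−.
Charge balance with potassium (+1) requires 1 complex ion per 1 potassium.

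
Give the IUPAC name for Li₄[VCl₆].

The 4 lithium counter-ions carry a total charge of +4, so each complex ion is 4−.
Ligand charges: 6×chloro (-1 each); total -6. So V + (-6) = 4−, giving V = +2.
The complex ion is anionic, so vanadium takes the -ate form vanadate(II).

lithium hexachlorovanadate(II)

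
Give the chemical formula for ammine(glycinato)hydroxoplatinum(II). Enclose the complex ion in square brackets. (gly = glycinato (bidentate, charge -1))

[Pt(gly)(NH3)(OH)]

Ligands: 1 ammine (NH3, neutral), 1 glycinato (gly, -1), 1 hydroxo (OH, -1). Ligand charge sum = -2.
With Pt in oxidation state +2, the complex ion is [Pt...].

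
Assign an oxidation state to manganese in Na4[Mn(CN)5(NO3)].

+2

4 sodium outside the brackets (+1 each) → the complex ion is 4−.
Ligand charges: 1×NO3 = -1; 5×CN = -5; sum -6.
Mn + (-6) = 4− ⇒ Mn is +2.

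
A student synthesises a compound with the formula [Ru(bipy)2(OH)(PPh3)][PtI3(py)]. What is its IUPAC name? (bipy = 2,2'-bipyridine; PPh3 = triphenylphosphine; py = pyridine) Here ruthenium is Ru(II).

bis(2,2'-bipyridine)hydroxo(triphenylphosphine)ruthenium(II) triiodo(pyridine)platinate(II)

Both ions are complex: the cation is named first with the plain metal name, the anion second with the -ate form; each ion's ligands are alphabetised independently.
Ru is given as +2; the cation's ligand charges sum to -1, so the complex cation is 1+.
A 1:1 salt means the anion carries the equal and opposite charge, 1−.
Anion: ligand charges sum to -3; for the ion to be 1−, Pt = +2.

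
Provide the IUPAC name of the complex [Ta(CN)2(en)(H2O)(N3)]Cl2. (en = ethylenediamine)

aquaazidodicyano(ethylenediamine)tantalum(V) chloride

The 2 chloride counter-ions carry a total charge of -2, so each complex ion is 2+.
Ligand charges: 1×azido (-1 each), 2×cyano (-1 each), 1×aqua (neutral), 1×ethylenediamine (neutral); total -3. So Ta + (-3) = 2+, giving Ta = +5.
Ligands are named alphabetically: aqua before azido before cyano before ethylenediamine.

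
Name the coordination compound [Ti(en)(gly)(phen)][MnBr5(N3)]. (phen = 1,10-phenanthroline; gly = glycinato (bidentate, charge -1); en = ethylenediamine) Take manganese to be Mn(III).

(ethylenediamine)(glycinato)(1,10-phenanthroline)titanium(IV) azidopentabromomanganate(III)

Mn is given as +3; the anion's ligand charges sum to -6, so the complex anion is 3−.
A 1:1 salt means the cation carries the equal and opposite charge, 3+.
Cation: ligand charges sum to -1; for the ion to be 3+, Ti = +4.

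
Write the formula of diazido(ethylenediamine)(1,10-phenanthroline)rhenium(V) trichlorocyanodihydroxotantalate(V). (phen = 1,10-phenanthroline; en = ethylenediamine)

Cation [Re…]: ligand charges -2, Re(V) ⇒ ion charge 3+.
Anion [Ta…]: ligand charges -6, Ta(V) ⇒ ion charge 1−.
One 3+ cation requires 3 of the 1− anion.

[Re(en)(N3)2(phen)][TaCl3(CN)(OH)2]3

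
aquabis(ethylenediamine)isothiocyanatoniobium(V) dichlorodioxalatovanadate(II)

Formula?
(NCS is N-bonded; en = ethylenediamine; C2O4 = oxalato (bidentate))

[Nb(en)2(H2O)(NCS)][V(C2O4)2Cl2]

Cation [Nb…]: ligand charges -1, Nb(V) ⇒ ion charge 4+.
Anion [V…]: ligand charges -6, V(II) ⇒ ion charge 4−.
One 4+ cation balances one 4− anion.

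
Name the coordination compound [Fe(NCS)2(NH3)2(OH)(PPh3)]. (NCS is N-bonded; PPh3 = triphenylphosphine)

diamminehydroxodiisothiocyanato(triphenylphosphine)iron(III)

There is no counter-ion, so the complex is neutral overall.
Ligand charges: 1×hydroxo (-1 each), 2×ammine (neutral), 2×isothiocyanato (-1 each), 1×triphenylphosphine (neutral); total -3. So Fe + (-3) = 0, giving Fe = +3.
Ligands are named alphabetically: ammine before hydroxo before isothiocyanato before triphenylphosphine.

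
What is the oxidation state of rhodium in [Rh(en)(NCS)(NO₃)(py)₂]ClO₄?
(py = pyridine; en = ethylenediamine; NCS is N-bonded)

+3

1 perchlorate outside the brackets (-1 each) → the complex ion is 1+.
Ligand charges: 1×NO3 = -1; 2×py neutral; 1×en neutral; 1×NCS = -1; sum -2.
Rh + (-2) = 1+ ⇒ Rh is +3.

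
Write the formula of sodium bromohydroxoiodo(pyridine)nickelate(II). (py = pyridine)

Ligands: 1 bromo (Br, -1), 1 pyridine (py, neutral), 1 iodo (I, -1), 1 hydroxo (OH, -1). Ligand charge sum = -3.
With Ni in oxidation state +2, the complex ion is [Ni...]^1−.
Charge balance with sodium (+1) requires 1 complex ion per 1 sodium.

Na[NiBrI(OH)(py)]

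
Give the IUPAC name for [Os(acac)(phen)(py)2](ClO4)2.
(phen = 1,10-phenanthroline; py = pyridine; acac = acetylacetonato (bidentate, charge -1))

The 2 perchlorate counter-ions carry a total charge of -2, so each complex ion is 2+.
Ligand charges: 1×1,10-phenanthroline (neutral), 2×pyridine (neutral), 1×acetylacetonato (-1 each); total -1. So Os + (-1) = 2+, giving Os = +3.
Ligands are named alphabetically: acetylacetonato before phenanthroline before pyridine.

(acetylacetonato)(1,10-phenanthroline)bis(pyridine)osmium(III) perchlorate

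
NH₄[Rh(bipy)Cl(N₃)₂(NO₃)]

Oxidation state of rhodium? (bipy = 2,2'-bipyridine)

1 ammonium outside the brackets (+1 each) → the complex ion is 1−.
Ligand charges: 2×N3 = -2; 1×Cl = -1; 1×bipy neutral; 1×NO3 = -1; sum -4.
Rh + (-4) = 1− ⇒ Rh is +3.

+3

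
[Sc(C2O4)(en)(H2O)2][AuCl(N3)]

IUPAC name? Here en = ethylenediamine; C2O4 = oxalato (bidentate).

diaqua(ethylenediamine)oxalatoscandium(III) azidochloroaurate(I)

Both ions are complex: the cation is named first with the plain metal name, the anion second with the -ate form; each ion's ligands are alphabetised independently.
Scandium is always +3 in its complexes; the cation's ligand charges sum to -2, so the complex cation is 1+.
A 1:1 salt means the anion carries the equal and opposite charge, 1−.
Anion: ligand charges sum to -2; for the ion to be 1−, Au = +1.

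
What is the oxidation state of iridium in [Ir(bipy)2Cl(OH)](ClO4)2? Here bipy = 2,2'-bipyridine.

2 perchlorate outside the brackets (-1 each) → the complex ion is 2+.
Ligand charges: 1×Cl = -1; 1×OH = -1; 2×bipy neutral; sum -2.
Ir + (-2) = 2+ ⇒ Ir is +4.

+4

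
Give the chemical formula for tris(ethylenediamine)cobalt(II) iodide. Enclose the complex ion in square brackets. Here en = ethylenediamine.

[Co(en)3]I2

Ligands: 3 ethylenediamine (en, neutral). Ligand charge sum = 0.
With Co in oxidation state +2, the complex ion is [Co...]^2+.
Charge balance with iodide (-1) requires 1 complex ion per 2 iodide.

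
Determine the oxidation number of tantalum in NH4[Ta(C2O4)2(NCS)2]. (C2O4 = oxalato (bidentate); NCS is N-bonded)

+5

1 ammonium outside the brackets (+1 each) → the complex ion is 1−.
Ligand charges: 2×C2O4 = -4; 2×NCS = -2; sum -6.
Ta + (-6) = 1− ⇒ Ta is +5.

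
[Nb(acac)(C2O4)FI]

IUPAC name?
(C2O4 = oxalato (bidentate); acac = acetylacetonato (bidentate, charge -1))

(acetylacetonato)fluoroiodooxalatoniobium(V)

There is no counter-ion, so the complex is neutral overall.
Ligand charges: 1×oxalato (-2 each), 1×fluoro (-1 each), 1×acetylacetonato (-1 each), 1×iodo (-1 each); total -5. So Nb + (-5) = 0, giving Nb = +5.
Ligands are named alphabetically: acetylacetonato before fluoro before iodo before oxalato.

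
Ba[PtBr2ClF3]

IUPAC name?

barium dibromochlorotrifluoroplatinate(IV)

The 1 barium counter-ion carries a total charge of +2, so each complex ion is 2−.
Ligand charges: 2×bromo (-1 each), 1×chloro (-1 each), 3×fluoro (-1 each); total -6. So Pt + (-6) = 2−, giving Pt = +4.
The complex ion is anionic, so platinum takes the -ate form platinate(IV).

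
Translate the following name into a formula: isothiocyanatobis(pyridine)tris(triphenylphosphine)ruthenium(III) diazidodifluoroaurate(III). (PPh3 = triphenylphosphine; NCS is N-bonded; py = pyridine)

[Ru(NCS)(PPh3)3(py)2][AuF2(N3)2]2

Cation [Ru…]: ligand charges -1, Ru(III) ⇒ ion charge 2+.
Anion [Au…]: ligand charges -4, Au(III) ⇒ ion charge 1−.
One 2+ cation requires 2 of the 1− anion.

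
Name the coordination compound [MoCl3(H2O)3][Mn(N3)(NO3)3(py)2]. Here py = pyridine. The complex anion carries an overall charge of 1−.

Both ions are complex: the cation is named first with the plain metal name, the anion second with the -ate form; each ion's ligands are alphabetised independently.
The complex anion is given as 1−; its ligand charges sum to -4, so Mn = +3.
A 1:1 salt means the cation carries the equal and opposite charge, 1+.
Cation: ligand charges sum to -3; for the ion to be 1+, Mo = +4.

triaquatrichloromolybdenum(IV) azidotrinitratobis(pyridine)manganate(III)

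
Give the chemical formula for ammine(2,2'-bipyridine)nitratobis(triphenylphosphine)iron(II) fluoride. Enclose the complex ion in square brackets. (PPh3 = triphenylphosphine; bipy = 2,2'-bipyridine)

[Fe(bipy)(NH3)(NO3)(PPh3)2]F

Ligands: 1 nitrato (NO3, -1), 1 ammine (NH3, neutral), 2 triphenylphosphine (PPh3, neutral), 1 2,2'-bipyridine (bipy, neutral). Ligand charge sum = -1.
Charge balance with fluoride (-1) requires 1 complex ion per 1 fluoride.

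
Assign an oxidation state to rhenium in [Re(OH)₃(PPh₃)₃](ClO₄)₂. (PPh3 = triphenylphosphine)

2 perchlorate outside the brackets (-1 each) → the complex ion is 2+.
Ligand charges: 3×PPh3 neutral; 3×OH = -3; sum -3.
Re + (-3) = 2+ ⇒ Re is +5.

+5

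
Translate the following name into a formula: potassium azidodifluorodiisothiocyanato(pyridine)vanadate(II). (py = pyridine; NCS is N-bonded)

Ligands: 2 fluoro (F, -1), 1 pyridine (py, neutral), 2 isothiocyanato (NCS, -1), 1 azido (N3, -1). Ligand charge sum = -5.
Charge balance with potassium (+1) requires 1 complex ion per 3 potassium.

K3[VF2(N3)(NCS)2(py)]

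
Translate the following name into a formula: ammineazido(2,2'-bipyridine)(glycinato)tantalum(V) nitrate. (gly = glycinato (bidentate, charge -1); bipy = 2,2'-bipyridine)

Ligands: 1 azido (N3, -1), 1 glycinato (gly, -1), 1 2,2'-bipyridine (bipy, neutral), 1 ammine (NH3, neutral). Ligand charge sum = -2.
Charge balance with nitrate (-1) requires 1 complex ion per 3 nitrate.

[Ta(bipy)(gly)(N3)(NH3)](NO3)3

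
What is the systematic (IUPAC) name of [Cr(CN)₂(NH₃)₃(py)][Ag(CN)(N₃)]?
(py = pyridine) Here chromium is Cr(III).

Both ions are complex: the cation is named first with the plain metal name, the anion second with the -ate form; each ion's ligands are alphabetised independently.
Cr is given as +3; the cation's ligand charges sum to -2, so the complex cation is 1+.
A 1:1 salt means the anion carries the equal and opposite charge, 1−.
Anion: ligand charges sum to -2; for the ion to be 1−, Ag = +1.

triamminedicyano(pyridine)chromium(III) azidocyanoargentate(I)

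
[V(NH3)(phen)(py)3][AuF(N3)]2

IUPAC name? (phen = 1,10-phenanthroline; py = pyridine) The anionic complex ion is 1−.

ammine(1,10-phenanthroline)tris(pyridine)vanadium(II) azidofluoroaurate(I)

Both ions are complex: the cation is named first with the plain metal name, the anion second with the -ate form; each ion's ligands are alphabetised independently.
The complex anion is given as 1−; its ligand charges sum to -2, so Au = +1.
With 2 anions per cation, the cation must be 2×1 = 2+.
Cation: ligand charges sum to 0; for the ion to be 2+, V = +2.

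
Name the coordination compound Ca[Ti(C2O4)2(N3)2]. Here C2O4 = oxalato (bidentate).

The 1 calcium counter-ion carries a total charge of +2, so each complex ion is 2−.
Ligand charges: 2×oxalato (-2 each), 2×azido (-1 each); total -6. So Ti + (-6) = 2−, giving Ti = +4.
The complex ion is anionic, so titanium takes the -ate form titanate(IV).

calcium diazidodioxalatotitanate(IV)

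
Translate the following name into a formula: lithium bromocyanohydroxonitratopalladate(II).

Li2[PdBr(CN)(NO3)(OH)]

Ligands: 1 hydroxo (OH, -1), 1 nitrato (NO3, -1), 1 bromo (Br, -1), 1 cyano (CN, -1). Ligand charge sum = -4.
Charge balance with lithium (+1) requires 1 complex ion per 2 lithium.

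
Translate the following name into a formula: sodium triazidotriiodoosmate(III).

Na3[OsI3(N3)3]

Ligands: 3 azido (N3, -1), 3 iodo (I, -1). Ligand charge sum = -6.
With Os in oxidation state +3, the complex ion is [Os...]^3−.
Charge balance with sodium (+1) requires 1 complex ion per 3 sodium.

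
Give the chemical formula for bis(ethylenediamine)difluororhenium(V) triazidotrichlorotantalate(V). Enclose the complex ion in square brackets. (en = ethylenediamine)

Cation [Re…]: ligand charges -2, Re(V) ⇒ ion charge 3+.
Anion [Ta…]: ligand charges -6, Ta(V) ⇒ ion charge 1−.

[Re(en)2F2][TaCl3(N3)3]3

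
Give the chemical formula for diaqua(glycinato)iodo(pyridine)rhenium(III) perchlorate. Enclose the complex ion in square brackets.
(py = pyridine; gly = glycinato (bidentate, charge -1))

[Re(gly)(H2O)2I(py)]ClO4

Ligands: 1 pyridine (py, neutral), 1 iodo (I, -1), 2 aqua (H2O, neutral), 1 glycinato (gly, -1). Ligand charge sum = -2.
With Re in oxidation state +3, the complex ion is [Re...]^1+.
Charge balance with perchlorate (-1) requires 1 complex ion per 1 perchlorate.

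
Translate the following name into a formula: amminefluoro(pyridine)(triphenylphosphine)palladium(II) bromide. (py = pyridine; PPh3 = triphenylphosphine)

Ligands: 1 fluoro (F, -1), 1 pyridine (py, neutral), 1 ammine (NH3, neutral), 1 triphenylphosphine (PPh3, neutral). Ligand charge sum = -1.
Charge balance with bromide (-1) requires 1 complex ion per 1 bromide.

[PdF(NH3)(PPh3)(py)]Br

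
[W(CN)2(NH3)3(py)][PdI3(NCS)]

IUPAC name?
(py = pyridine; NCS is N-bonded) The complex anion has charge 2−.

triamminedicyano(pyridine)tungsten(IV) triiodoisothiocyanatopalladate(II)

Both ions are complex: the cation is named first with the plain metal name, the anion second with the -ate form; each ion's ligands are alphabetised independently.
The complex anion is given as 2−; its ligand charges sum to -4, so Pd = +2.
A 1:1 salt means the cation carries the equal and opposite charge, 2+.
Cation: ligand charges sum to -2; for the ion to be 2+, W = +4.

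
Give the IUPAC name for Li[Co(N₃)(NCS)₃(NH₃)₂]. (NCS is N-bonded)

The 1 lithium counter-ion carries a total charge of +1, so each complex ion is 1−.
Ligand charges: 2×ammine (neutral), 1×azido (-1 each), 3×isothiocyanato (-1 each); total -4. So Co + (-4) = 1−, giving Co = +3.
Ligands are named alphabetically: ammine before azido before isothiocyanato.
The complex ion is anionic, so cobalt takes the -ate form cobaltate(III).

lithium diammineazidotriisothiocyanatocobaltate(III)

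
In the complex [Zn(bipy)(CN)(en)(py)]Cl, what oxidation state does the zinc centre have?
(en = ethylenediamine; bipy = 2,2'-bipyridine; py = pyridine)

1 chloride outside the brackets (-1 each) → the complex ion is 1+.
Ligand charges: 1×en neutral; 1×bipy neutral; 1×CN = -1; 1×py neutral; sum -1.
Zn + (-1) = 1+ ⇒ Zn is +2.

+2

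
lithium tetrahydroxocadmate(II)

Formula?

Ligands: 4 hydroxo (OH, -1). Ligand charge sum = -4.
With Cd in oxidation state +2, the complex ion is [Cd...]^2−.
Charge balance with lithium (+1) requires 1 complex ion per 2 lithium.

Li2[Cd(OH)4]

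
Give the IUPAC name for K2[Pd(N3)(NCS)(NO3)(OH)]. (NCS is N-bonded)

The 2 potassium counter-ions carry a total charge of +2, so each complex ion is 2−.
Ligand charges: 1×isothiocyanato (-1 each), 1×hydroxo (-1 each), 1×azido (-1 each), 1×nitrato (-1 each); total -4. So Pd + (-4) = 2−, giving Pd = +2.
The complex ion is anionic, so palladium takes the -ate form palladate(II).

potassium azidohydroxoisothiocyanatonitratopalladate(II)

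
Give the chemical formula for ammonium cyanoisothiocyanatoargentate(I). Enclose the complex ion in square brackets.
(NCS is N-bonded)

Ligands: 1 isothiocyanato (NCS, -1), 1 cyano (CN, -1). Ligand charge sum = -2.
With Ag in oxidation state +1, the complex ion is [Ag...]^1−.
Charge balance with ammonium (+1) requires 1 complex ion per 1 ammonium.

NH4[Ag(CN)(NCS)]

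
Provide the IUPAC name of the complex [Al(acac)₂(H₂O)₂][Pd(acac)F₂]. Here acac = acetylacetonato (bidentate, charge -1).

bis(acetylacetonato)diaquaaluminium(III) (acetylacetonato)difluoropalladate(II)

Both ions are complex: the cation is named first with the plain metal name, the anion second with the -ate form; each ion's ligands are alphabetised independently.
Aluminium is always +3 in its complexes; the cation's ligand charges sum to -2, so the complex cation is 1+.
A 1:1 salt means the anion carries the equal and opposite charge, 1−.
Anion: ligand charges sum to -3; for the ion to be 1−, Pd = +2.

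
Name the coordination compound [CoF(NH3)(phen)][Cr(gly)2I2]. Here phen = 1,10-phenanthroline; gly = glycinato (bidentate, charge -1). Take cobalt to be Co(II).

Co is given as +2; the cation's ligand charges sum to -1, so the complex cation is 1+.
A 1:1 salt means the anion carries the equal and opposite charge, 1−.
Anion: ligand charges sum to -4; for the ion to be 1−, Cr = +3.

amminefluoro(1,10-phenanthroline)cobalt(II) bis(glycinato)diiodochromate(III)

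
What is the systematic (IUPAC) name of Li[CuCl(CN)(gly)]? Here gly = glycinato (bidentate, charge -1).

The 1 lithium counter-ion carries a total charge of +1, so each complex ion is 1−.
Ligand charges: 1×cyano (-1 each), 1×glycinato (-1 each), 1×chloro (-1 each); total -3. So Cu + (-3) = 1−, giving Cu = +2.
The complex ion is anionic, so copper takes the -ate form cuprate(II).

lithium chlorocyano(glycinato)cuprate(II)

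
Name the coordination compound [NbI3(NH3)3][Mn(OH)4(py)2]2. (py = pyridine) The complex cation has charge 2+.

triamminetriiodoniobium(V) tetrahydroxobis(pyridine)manganate(III)

Both ions are complex: the cation is named first with the plain metal name, the anion second with the -ate form; each ion's ligands are alphabetised independently.
The complex cation is given as 2+; its ligand charges sum to -3, so Nb = +5.
With 2 anions per cation, each anion must be 2/2 = 1−.
Anion: ligand charges sum to -4; for the ion to be 1−, Mn = +3.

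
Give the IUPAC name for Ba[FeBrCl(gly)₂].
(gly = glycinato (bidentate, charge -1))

The 1 barium counter-ion carries a total charge of +2, so each complex ion is 2−.
Ligand charges: 2×glycinato (-1 each), 1×bromo (-1 each), 1×chloro (-1 each); total -4. So Fe + (-4) = 2−, giving Fe = +2.
The complex ion is anionic, so iron takes the -ate form ferrate(II).

barium bromochlorobis(glycinato)ferrate(II)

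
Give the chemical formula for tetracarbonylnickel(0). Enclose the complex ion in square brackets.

[Ni(CO)4]

Ligands: 4 carbonyl (CO, neutral). Ligand charge sum = 0.
With Ni in oxidation state 0, the complex ion is [Ni...].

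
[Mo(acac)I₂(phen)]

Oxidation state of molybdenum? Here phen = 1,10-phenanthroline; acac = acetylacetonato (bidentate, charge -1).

No counter-ion: the bracketed complex is neutral.
Ligand charges: 1×phen neutral; 1×acac = -1; 2×I = -2; sum -3.
Mo + (-3) = 0 ⇒ Mo is +3.

+3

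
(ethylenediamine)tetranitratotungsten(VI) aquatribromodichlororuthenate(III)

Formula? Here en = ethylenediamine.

[W(en)(NO3)4][RuBr3Cl2(H2O)]

Cation [W…]: ligand charges -4, W(VI) ⇒ ion charge 2+.
Anion [Ru…]: ligand charges -5, Ru(III) ⇒ ion charge 2−.
One 2+ cation balances one 2− anion.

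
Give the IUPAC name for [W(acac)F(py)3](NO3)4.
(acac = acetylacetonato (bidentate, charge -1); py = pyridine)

(acetylacetonato)fluorotris(pyridine)tungsten(VI) nitrate

The 4 nitrate counter-ions carry a total charge of -4, so each complex ion is 4+.
Ligand charges: 1×fluoro (-1 each), 1×acetylacetonato (-1 each), 3×pyridine (neutral); total -2. So W + (-2) = 4+, giving W = +6.
Ligands are named alphabetically: acetylacetonato before fluoro before pyridine.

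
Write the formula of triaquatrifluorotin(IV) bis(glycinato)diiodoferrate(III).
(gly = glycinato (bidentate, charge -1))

[SnF3(H2O)3][Fe(gly)2I2]

Cation [Sn…]: ligand charges -3, Sn(IV) ⇒ ion charge 1+.
Anion [Fe…]: ligand charges -4, Fe(III) ⇒ ion charge 1−.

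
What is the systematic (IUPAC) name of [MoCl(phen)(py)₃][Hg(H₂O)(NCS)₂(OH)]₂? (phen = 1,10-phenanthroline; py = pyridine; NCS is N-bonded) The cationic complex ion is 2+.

Both ions are complex: the cation is named first with the plain metal name, the anion second with the -ate form; each ion's ligands are alphabetised independently.
The complex cation is given as 2+; its ligand charges sum to -1, so Mo = +3.
With 2 anions per cation, each anion must be 2/2 = 1−.
Anion: ligand charges sum to -3; for the ion to be 1−, Hg = +2.

chloro(1,10-phenanthroline)tris(pyridine)molybdenum(III) aquahydroxodiisothiocyanatomercurate(II)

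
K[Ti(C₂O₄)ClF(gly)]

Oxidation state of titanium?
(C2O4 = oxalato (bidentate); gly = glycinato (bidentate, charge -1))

1 potassium outside the brackets (+1 each) → the complex ion is 1−.
Ligand charges: 1×C2O4 = -2; 1×F = -1; 1×gly = -1; 1×Cl = -1; sum -5.
Ti + (-5) = 1− ⇒ Ti is +4.

+4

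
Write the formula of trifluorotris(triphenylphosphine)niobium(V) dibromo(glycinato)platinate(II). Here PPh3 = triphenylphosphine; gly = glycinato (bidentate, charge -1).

Cation [Nb…]: ligand charges -3, Nb(V) ⇒ ion charge 2+.
Anion [Pt…]: ligand charges -3, Pt(II) ⇒ ion charge 1−.
One 2+ cation requires 2 of the 1− anion.

[NbF3(PPh3)3][PtBr2(gly)]2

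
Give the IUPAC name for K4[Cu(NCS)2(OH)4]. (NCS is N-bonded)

potassium tetrahydroxodiisothiocyanatocuprate(II)

The 4 potassium counter-ions carry a total charge of +4, so each complex ion is 4−.
Ligand charges: 4×hydroxo (-1 each), 2×isothiocyanato (-1 each); total -6. So Cu + (-6) = 4−, giving Cu = +2.
The complex ion is anionic, so copper takes the -ate form cuprate(II).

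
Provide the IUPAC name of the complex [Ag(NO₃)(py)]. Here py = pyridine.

There is no counter-ion, so the complex is neutral overall.
Ligand charges: 1×pyridine (neutral), 1×nitrato (-1 each); total -1. So Ag + (-1) = 0, giving Ag = +1.
Ligands are named alphabetically: nitrato before pyridine.

nitrato(pyridine)silver(I)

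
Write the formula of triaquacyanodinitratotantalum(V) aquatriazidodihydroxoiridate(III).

Cation [Ta…]: ligand charges -3, Ta(V) ⇒ ion charge 2+.
Anion [Ir…]: ligand charges -5, Ir(III) ⇒ ion charge 2−.
One 2+ cation balances one 2− anion.

[Ta(CN)(H2O)3(NO3)2][Ir(H2O)(N3)3(OH)2]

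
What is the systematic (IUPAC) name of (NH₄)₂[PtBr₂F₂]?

The 2 ammonium counter-ions carry a total charge of +2, so each complex ion is 2−.
Ligand charges: 2×bromo (-1 each), 2×fluoro (-1 each); total -4. So Pt + (-4) = 2−, giving Pt = +2.
The complex ion is anionic, so platinum takes the -ate form platinate(II).

ammonium dibromodifluoroplatinate(II)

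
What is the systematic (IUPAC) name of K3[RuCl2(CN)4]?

potassium dichlorotetracyanoruthenate(III)

The 3 potassium counter-ions carry a total charge of +3, so each complex ion is 3−.
Ligand charges: 4×cyano (-1 each), 2×chloro (-1 each); total -6. So Ru + (-6) = 3−, giving Ru = +3.
Ligands are named alphabetically: chloro before cyano.
The complex ion is anionic, so ruthenium takes the -ate form ruthenate(III).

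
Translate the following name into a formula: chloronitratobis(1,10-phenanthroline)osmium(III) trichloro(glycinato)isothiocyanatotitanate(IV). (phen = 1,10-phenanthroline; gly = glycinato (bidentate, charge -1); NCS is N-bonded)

[OsCl(NO3)(phen)2][TiCl3(gly)(NCS)]

Cation [Os…]: ligand charges -2, Os(III) ⇒ ion charge 1+.
Anion [Ti…]: ligand charges -5, Ti(IV) ⇒ ion charge 1−.
One 1+ cation balances one 1− anion.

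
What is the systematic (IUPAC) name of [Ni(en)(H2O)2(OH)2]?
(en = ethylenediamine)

There is no counter-ion, so the complex is neutral overall.
Ligand charges: 1×ethylenediamine (neutral), 2×aqua (neutral), 2×hydroxo (-1 each); total -2. So Ni + (-2) = 0, giving Ni = +2.
Ligands are named alphabetically: aqua before ethylenediamine before hydroxo.

diaqua(ethylenediamine)dihydroxonickel(II)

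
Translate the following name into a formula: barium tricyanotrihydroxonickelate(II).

Ligands: 3 hydroxo (OH, -1), 3 cyano (CN, -1). Ligand charge sum = -6.
Charge balance with barium (+2) requires 1 complex ion per 2 barium.

Ba2[Ni(CN)3(OH)3]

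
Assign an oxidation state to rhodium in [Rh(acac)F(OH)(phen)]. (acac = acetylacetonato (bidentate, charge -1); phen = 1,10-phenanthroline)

+3

No counter-ion: the bracketed complex is neutral.
Ligand charges: 1×acac = -1; 1×phen neutral; 1×F = -1; 1×OH = -1; sum -3.
Rh + (-3) = 0 ⇒ Rh is +3.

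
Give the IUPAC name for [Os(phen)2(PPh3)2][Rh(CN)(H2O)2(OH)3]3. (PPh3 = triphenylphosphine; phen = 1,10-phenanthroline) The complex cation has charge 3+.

Both ions are complex: the cation is named first with the plain metal name, the anion second with the -ate form; each ion's ligands are alphabetised independently.
The complex cation is given as 3+; its ligand charges sum to 0, so Os = +3.
With 3 anions per cation, each anion must be 3/3 = 1−.
Anion: ligand charges sum to -4; for the ion to be 1−, Rh = +3.

bis(1,10-phenanthroline)bis(triphenylphosphine)osmium(III) diaquacyanotrihydroxorhodate(III)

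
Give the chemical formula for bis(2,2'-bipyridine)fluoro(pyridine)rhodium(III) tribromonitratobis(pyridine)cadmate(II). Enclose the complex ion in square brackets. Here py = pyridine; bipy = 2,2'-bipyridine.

Cation [Rh…]: ligand charges -1, Rh(III) ⇒ ion charge 2+.
Anion [Cd…]: ligand charges -4, Cd(II) ⇒ ion charge 2−.

[Rh(bipy)2F(py)][CdBr3(NO3)(py)2]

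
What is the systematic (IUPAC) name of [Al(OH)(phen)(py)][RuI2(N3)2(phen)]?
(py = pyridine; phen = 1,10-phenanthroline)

Both ions are complex: the cation is named first with the plain metal name, the anion second with the -ate form; each ion's ligands are alphabetised independently.
Aluminium is always +3 in its complexes; the cation's ligand charges sum to -1, so the complex cation is 2+.
A 1:1 salt means the anion carries the equal and opposite charge, 2−.
Anion: ligand charges sum to -4; for the ion to be 2−, Ru = +2.

hydroxo(1,10-phenanthroline)(pyridine)aluminium(III) diazidodiiodo(1,10-phenanthroline)ruthenate(II)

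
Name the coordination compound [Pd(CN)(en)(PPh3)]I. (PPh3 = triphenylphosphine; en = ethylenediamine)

cyano(ethylenediamine)(triphenylphosphine)palladium(II) iodide

The 1 iodide counter-ion carries a total charge of -1, so each complex ion is 1+.
Ligand charges: 1×triphenylphosphine (neutral), 1×ethylenediamine (neutral), 1×cyano (-1 each); total -1. So Pd + (-1) = 1+, giving Pd = +2.
Ligands are named alphabetically: cyano before ethylenediamine before triphenylphosphine.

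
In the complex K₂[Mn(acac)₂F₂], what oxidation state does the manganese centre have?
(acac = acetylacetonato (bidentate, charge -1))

+2

2 potassium outside the brackets (+1 each) → the complex ion is 2−.
Ligand charges: 2×F = -2; 2×acac = -2; sum -4.
Mn + (-4) = 2− ⇒ Mn is +2.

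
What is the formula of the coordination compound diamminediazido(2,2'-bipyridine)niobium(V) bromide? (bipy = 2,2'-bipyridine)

Ligands: 2 ammine (NH3, neutral), 2 azido (N3, -1), 1 2,2'-bipyridine (bipy, neutral). Ligand charge sum = -2.
With Nb in oxidation state +5, the complex ion is [Nb...]^3+.
Charge balance with bromide (-1) requires 1 complex ion per 3 bromide.

[Nb(bipy)(N3)2(NH3)2]Br3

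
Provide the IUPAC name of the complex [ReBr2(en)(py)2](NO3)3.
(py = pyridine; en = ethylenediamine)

dibromo(ethylenediamine)bis(pyridine)rhenium(V) nitrate

The 3 nitrate counter-ions carry a total charge of -3, so each complex ion is 3+.
Ligand charges: 2×pyridine (neutral), 1×ethylenediamine (neutral), 2×bromo (-1 each); total -2. So Re + (-2) = 3+, giving Re = +5.
Ligands are named alphabetically: bromo before ethylenediamine before pyridine.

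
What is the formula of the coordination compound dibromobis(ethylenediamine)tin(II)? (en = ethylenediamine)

Ligands: 2 ethylenediamine (en, neutral), 2 bromo (Br, -1). Ligand charge sum = -2.
With Sn in oxidation state +2, the complex ion is [Sn...].

[SnBr2(en)2]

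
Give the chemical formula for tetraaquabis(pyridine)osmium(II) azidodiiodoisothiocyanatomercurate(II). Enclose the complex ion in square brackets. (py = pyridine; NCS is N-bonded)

[Os(H2O)4(py)2][HgI2(N3)(NCS)]

Cation [Os…]: ligand charges 0, Os(II) ⇒ ion charge 2+.
Anion [Hg…]: ligand charges -4, Hg(II) ⇒ ion charge 2−.
One 2+ cation balances one 2− anion.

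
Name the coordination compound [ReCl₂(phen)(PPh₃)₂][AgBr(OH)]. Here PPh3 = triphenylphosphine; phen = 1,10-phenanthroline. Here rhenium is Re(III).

dichloro(1,10-phenanthroline)bis(triphenylphosphine)rhenium(III) bromohydroxoargentate(I)

Both ions are complex: the cation is named first with the plain metal name, the anion second with the -ate form; each ion's ligands are alphabetised independently.
Re is given as +3; the cation's ligand charges sum to -2, so the complex cation is 1+.
A 1:1 salt means the anion carries the equal and opposite charge, 1−.
Anion: ligand charges sum to -2; for the ion to be 1−, Ag = +1.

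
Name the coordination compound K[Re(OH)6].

The 1 potassium counter-ion carries a total charge of +1, so each complex ion is 1−.
Ligand charges: 6×hydroxo (-1 each); total -6. So Re + (-6) = 1−, giving Re = +5.
The complex ion is anionic, so rhenium takes the -ate form rhenate(V).

potassium hexahydroxorhenate(V)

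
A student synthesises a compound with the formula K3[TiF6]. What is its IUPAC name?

The 3 potassium counter-ions carry a total charge of +3, so each complex ion is 3−.
Ligand charges: 6×fluoro (-1 each); total -6. So Ti + (-6) = 3−, giving Ti = +3.
The complex ion is anionic, so titanium takes the -ate form titanate(III).

potassium hexafluorotitanate(III)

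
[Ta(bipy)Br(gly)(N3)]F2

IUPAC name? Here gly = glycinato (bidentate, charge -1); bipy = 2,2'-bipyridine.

The 2 fluoride counter-ions carry a total charge of -2, so each complex ion is 2+.
Ligand charges: 1×bromo (-1 each), 1×azido (-1 each), 1×glycinato (-1 each), 1×2,2'-bipyridine (neutral); total -3. So Ta + (-3) = 2+, giving Ta = +5.
Ligands are named alphabetically: azido before bipyridine before bromo before glycinato.

azido(2,2'-bipyridine)bromo(glycinato)tantalum(V) fluoride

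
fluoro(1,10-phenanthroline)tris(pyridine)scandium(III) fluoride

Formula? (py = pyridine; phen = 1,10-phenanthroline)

[ScF(phen)(py)3]F2

Ligands: 3 pyridine (py, neutral), 1 fluoro (F, -1), 1 1,10-phenanthroline (phen, neutral). Ligand charge sum = -1.
With Sc in oxidation state +3, the complex ion is [Sc...]^2+.
Charge balance with fluoride (-1) requires 1 complex ion per 2 fluoride.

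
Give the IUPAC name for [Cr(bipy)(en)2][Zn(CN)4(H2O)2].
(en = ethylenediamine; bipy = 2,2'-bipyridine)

Zinc is always +2 in its complexes; the anion's ligand charges sum to -4, so the complex anion is 2−.
A 1:1 salt means the cation carries the equal and opposite charge, 2+.
Cation: ligand charges sum to 0; for the ion to be 2+, Cr = +2.

(2,2'-bipyridine)bis(ethylenediamine)chromium(II) diaquatetracyanozincate(II)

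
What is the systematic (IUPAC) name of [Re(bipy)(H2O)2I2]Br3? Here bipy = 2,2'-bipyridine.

The 3 bromide counter-ions carry a total charge of -3, so each complex ion is 3+.
Ligand charges: 2×aqua (neutral), 1×2,2'-bipyridine (neutral), 2×iodo (-1 each); total -2. So Re + (-2) = 3+, giving Re = +5.
Ligands are named alphabetically: aqua before bipyridine before iodo.

diaqua(2,2'-bipyridine)diiodorhenium(V) bromide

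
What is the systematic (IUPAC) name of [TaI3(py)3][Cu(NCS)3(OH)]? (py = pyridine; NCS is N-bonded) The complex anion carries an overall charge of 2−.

Both ions are complex: the cation is named first with the plain metal name, the anion second with the -ate form; each ion's ligands are alphabetised independently.
The complex anion is given as 2−; its ligand charges sum to -4, so Cu = +2.
A 1:1 salt means the cation carries the equal and opposite charge, 2+.
Cation: ligand charges sum to -3; for the ion to be 2+, Ta = +5.

triiodotris(pyridine)tantalum(V) hydroxotriisothiocyanatocuprate(II)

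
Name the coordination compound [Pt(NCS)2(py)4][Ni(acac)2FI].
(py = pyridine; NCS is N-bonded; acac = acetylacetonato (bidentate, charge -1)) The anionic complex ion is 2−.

diisothiocyanatotetrakis(pyridine)platinum(IV) bis(acetylacetonato)fluoroiodonickelate(II)

Both ions are complex: the cation is named first with the plain metal name, the anion second with the -ate form; each ion's ligands are alphabetised independently.
The complex anion is given as 2−; its ligand charges sum to -4, so Ni = +2.
A 1:1 salt means the cation carries the equal and opposite charge, 2+.
Cation: ligand charges sum to -2; for the ion to be 2+, Pt = +4.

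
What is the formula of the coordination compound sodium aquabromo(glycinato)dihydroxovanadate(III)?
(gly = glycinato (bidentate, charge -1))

Na[VBr(gly)(H2O)(OH)2]

Ligands: 2 hydroxo (OH, -1), 1 aqua (H2O, neutral), 1 glycinato (gly, -1), 1 bromo (Br, -1). Ligand charge sum = -4.
With V in oxidation state +3, the complex ion is [V...]^1−.
Charge balance with sodium (+1) requires 1 complex ion per 1 sodium.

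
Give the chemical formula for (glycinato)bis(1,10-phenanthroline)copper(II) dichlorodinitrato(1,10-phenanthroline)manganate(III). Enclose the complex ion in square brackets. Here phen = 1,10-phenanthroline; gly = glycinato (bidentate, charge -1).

Cation [Cu…]: ligand charges -1, Cu(II) ⇒ ion charge 1+.
Anion [Mn…]: ligand charges -4, Mn(III) ⇒ ion charge 1−.
One 1+ cation balances one 1− anion.

[Cu(gly)(phen)2][MnCl2(NO3)2(phen)]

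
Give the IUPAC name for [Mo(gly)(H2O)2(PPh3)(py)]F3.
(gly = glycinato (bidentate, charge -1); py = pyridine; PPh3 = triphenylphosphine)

diaqua(glycinato)(pyridine)(triphenylphosphine)molybdenum(IV) fluoride

The 3 fluoride counter-ions carry a total charge of -3, so each complex ion is 3+.
Ligand charges: 2×aqua (neutral), 1×glycinato (-1 each), 1×pyridine (neutral), 1×triphenylphosphine (neutral); total -1. So Mo + (-1) = 3+, giving Mo = +4.
Ligands are named alphabetically: aqua before glycinato before pyridine before triphenylphosphine.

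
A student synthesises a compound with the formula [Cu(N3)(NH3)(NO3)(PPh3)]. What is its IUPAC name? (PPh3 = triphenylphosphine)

There is no counter-ion, so the complex is neutral overall.
Ligand charges: 1×triphenylphosphine (neutral), 1×nitrato (-1 each), 1×azido (-1 each), 1×ammine (neutral); total -2. So Cu + (-2) = 0, giving Cu = +2.
Ligands are named alphabetically: ammine before azido before nitrato before triphenylphosphine.

ammineazidonitrato(triphenylphosphine)copper(II)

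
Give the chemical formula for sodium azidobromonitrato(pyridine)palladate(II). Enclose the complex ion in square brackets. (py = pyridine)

Na[PdBr(N3)(NO3)(py)]

Ligands: 1 bromo (Br, -1), 1 azido (N3, -1), 1 pyridine (py, neutral), 1 nitrato (NO3, -1). Ligand charge sum = -3.
With Pd in oxidation state +2, the complex ion is [Pd...]^1−.
Charge balance with sodium (+1) requires 1 complex ion per 1 sodium.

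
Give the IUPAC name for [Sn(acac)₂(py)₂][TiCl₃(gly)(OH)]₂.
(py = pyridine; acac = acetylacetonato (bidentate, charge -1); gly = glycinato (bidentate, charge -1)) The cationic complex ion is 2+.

Both ions are complex: the cation is named first with the plain metal name, the anion second with the -ate form; each ion's ligands are alphabetised independently.
The complex cation is given as 2+; its ligand charges sum to -2, so Sn = +4.
With 2 anions per cation, each anion must be 2/2 = 1−.
Anion: ligand charges sum to -5; for the ion to be 1−, Ti = +4.

bis(acetylacetonato)bis(pyridine)tin(IV) trichloro(glycinato)hydroxotitanate(IV)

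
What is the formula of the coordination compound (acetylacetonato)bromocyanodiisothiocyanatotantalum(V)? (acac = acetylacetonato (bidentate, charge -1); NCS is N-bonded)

Ligands: 1 acetylacetonato (acac, -1), 2 isothiocyanato (NCS, -1), 1 cyano (CN, -1), 1 bromo (Br, -1). Ligand charge sum = -5.
With Ta in oxidation state +5, the complex ion is [Ta...].

[Ta(acac)Br(CN)(NCS)2]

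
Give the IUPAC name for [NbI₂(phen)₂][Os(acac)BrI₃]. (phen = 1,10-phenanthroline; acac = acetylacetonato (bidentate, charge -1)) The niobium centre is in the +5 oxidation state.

Nb is given as +5; the cation's ligand charges sum to -2, so the complex cation is 3+.
A 1:1 salt means the anion carries the equal and opposite charge, 3−.
Anion: ligand charges sum to -5; for the ion to be 3−, Os = +2.

diiodobis(1,10-phenanthroline)niobium(V) (acetylacetonato)bromotriiodoosmate(II)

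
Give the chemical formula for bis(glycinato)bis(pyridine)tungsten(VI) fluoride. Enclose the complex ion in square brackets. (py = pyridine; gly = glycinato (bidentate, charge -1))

[W(gly)2(py)2]F4

Ligands: 2 pyridine (py, neutral), 2 glycinato (gly, -1). Ligand charge sum = -2.
Charge balance with fluoride (-1) requires 1 complex ion per 4 fluoride.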